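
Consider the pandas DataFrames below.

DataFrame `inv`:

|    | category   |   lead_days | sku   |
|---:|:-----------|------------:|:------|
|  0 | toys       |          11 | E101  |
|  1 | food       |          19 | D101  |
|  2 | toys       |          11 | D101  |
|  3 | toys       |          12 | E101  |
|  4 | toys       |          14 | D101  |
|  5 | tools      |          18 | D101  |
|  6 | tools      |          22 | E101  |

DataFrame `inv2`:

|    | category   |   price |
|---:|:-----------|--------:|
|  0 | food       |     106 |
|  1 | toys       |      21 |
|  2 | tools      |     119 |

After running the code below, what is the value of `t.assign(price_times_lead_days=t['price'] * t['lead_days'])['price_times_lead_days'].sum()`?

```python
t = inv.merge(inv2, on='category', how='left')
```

7782

merge on 'category' (how='left') → 7 rows:
  category  lead_days   sku  price
0     toys         11  E101     21
1     food         19  D101    106
2     toys         11  D101     21
3     toys         12  E101     21
4     toys         14  D101     21
5    tools         18  D101    119
6    tools         22  E101    119
add column price_times_lead_days = t['price'] * t['lead_days']:
  category  lead_days   sku  price  price_times_lead_days
0     toys         11  E101     21                    231
1     food         19  D101    106                   2014
2     toys         11  D101     21                    231
3     toys         12  E101     21                    252
4     toys         14  D101     21                    294
5    tools         18  D101    119                   2142
6    tools         22  E101    119                   2618
So sum() = 7782.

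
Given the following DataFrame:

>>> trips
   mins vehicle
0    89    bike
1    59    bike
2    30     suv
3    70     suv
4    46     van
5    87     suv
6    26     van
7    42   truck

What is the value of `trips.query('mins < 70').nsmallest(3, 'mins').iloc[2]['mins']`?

42

filter rows where mins < 70:
   mins vehicle
1    59    bike
2    30     suv
4    46     van
6    26     van
7    42   truck
take 3 rows with smallest mins:
   mins vehicle
6    26     van
2    30     suv
7    42   truck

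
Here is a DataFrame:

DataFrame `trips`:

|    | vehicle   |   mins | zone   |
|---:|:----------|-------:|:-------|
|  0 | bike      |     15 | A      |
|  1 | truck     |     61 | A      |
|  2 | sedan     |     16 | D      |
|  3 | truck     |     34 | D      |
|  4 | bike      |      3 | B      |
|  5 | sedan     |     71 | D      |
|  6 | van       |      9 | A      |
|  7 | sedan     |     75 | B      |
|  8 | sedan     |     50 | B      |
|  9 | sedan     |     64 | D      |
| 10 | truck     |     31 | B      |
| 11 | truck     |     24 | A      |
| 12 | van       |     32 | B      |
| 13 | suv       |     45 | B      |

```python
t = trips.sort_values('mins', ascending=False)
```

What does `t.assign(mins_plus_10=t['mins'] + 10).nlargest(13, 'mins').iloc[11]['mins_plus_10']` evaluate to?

25

sort by mins descending:
   vehicle  mins zone
7    sedan    75    B
5    sedan    71    D
9    sedan    64    D
1    truck    61    A
8    sedan    50    B
13     suv    45    B
3    truck    34    D
12     van    32    B
10   truck    31    B
11   truck    24    A
2    sedan    16    D
0     bike    15    A
6      van     9    A
4     bike     3    B
add column mins_plus_10 = t['mins'] + 10:
   vehicle  mins zone  mins_plus_10
7    sedan    75    B            85
5    sedan    71    D            81
9    sedan    64    D            74
1    truck    61    A            71
8    sedan    50    B            60
13     suv    45    B            55
3    truck    34    D            44
12     van    32    B            42
10   truck    31    B            41
11   truck    24    A            34
2    sedan    16    D            26
0     bike    15    A            25
6      van     9    A            19
4     bike     3    B            13
take 13 rows with largest mins:
   vehicle  mins zone  mins_plus_10
7    sedan    75    B            85
5    sedan    71    D            81
9    sedan    64    D            74
1    truck    61    A            71
8    sedan    50    B            60
13     suv    45    B            55
3    truck    34    D            44
12     van    32    B            42
10   truck    31    B            41
11   truck    24    A            34
2    sedan    16    D            26
0     bike    15    A            25
6      van     9    A            19
Then the value at position 11, column 'mins_plus_10': 25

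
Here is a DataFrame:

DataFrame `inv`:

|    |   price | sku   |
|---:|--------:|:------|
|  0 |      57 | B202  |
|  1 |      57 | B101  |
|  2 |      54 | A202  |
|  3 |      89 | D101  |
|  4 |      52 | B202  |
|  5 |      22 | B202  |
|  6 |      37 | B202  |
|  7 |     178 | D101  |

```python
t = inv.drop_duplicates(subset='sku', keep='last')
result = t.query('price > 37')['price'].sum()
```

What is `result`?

289

drop duplicate sku (keep=last):
   price   sku
1     57  B101
2     54  A202
6     37  B202
7    178  D101
filter rows where price > 37:
   price   sku
1     57  B101
2     54  A202
7    178  D101
So sum() = 289.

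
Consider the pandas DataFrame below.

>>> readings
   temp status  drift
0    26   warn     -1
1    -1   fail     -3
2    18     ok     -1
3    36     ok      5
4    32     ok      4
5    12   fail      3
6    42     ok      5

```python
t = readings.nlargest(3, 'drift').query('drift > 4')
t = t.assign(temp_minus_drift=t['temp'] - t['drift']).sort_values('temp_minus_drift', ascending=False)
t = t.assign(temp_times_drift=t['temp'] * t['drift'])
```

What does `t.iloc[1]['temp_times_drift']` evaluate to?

take 3 rows with largest drift:
   temp status  drift
3    36     ok      5
6    42     ok      5
4    32     ok      4
filter rows where drift > 4:
   temp status  drift
3    36     ok      5
6    42     ok      5
add column temp_minus_drift = t['temp'] - t['drift']:
   temp status  drift  temp_minus_drift
3    36     ok      5                31
6    42     ok      5                37
sort by temp_minus_drift descending:
   temp status  drift  temp_minus_drift
6    42     ok      5                37
3    36     ok      5                31
add column temp_times_drift = t['temp'] * t['drift']:
   temp status  drift  temp_minus_drift  temp_times_drift
6    42     ok      5                37               210
3    36     ok      5                31               180
Hence 180.

180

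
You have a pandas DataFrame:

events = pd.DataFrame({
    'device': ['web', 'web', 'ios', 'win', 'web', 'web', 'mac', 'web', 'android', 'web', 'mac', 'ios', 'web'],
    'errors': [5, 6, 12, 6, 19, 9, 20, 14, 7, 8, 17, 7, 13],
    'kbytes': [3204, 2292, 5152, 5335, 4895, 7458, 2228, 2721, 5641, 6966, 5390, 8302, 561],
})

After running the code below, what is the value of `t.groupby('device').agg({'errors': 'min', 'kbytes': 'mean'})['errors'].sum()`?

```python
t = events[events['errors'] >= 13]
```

30

filter rows where errors >= 13:
   device  errors  kbytes
4     web      19    4895
6     mac      20    2228
7     web      14    2721
10    mac      17    5390
12    web      13     561
group by device: min(errors), mean(kbytes):
        errors       kbytes
device                     
mac         17  3809.000000
web         13  2725.666667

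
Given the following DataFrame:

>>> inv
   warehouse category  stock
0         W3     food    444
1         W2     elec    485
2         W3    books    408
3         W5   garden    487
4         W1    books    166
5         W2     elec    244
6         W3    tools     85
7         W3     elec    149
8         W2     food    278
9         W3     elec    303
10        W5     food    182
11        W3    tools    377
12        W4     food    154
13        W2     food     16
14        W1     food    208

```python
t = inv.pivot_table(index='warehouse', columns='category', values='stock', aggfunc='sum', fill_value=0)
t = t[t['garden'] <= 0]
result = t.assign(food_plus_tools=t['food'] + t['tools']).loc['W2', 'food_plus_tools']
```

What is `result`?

294

pivot: rows=warehouse, cols=category, sum(stock):
category   books  elec  food  garden  tools
warehouse                                  
W1           166     0   208       0      0
W2             0   729   294       0      0
W3           408   452   444       0    462
W4             0     0   154       0      0
W5             0     0   182     487      0
filter rows where garden <= 0:
category   books  elec  food  garden  tools
warehouse                                  
W1           166     0   208       0      0
W2             0   729   294       0      0
W3           408   452   444       0    462
W4             0     0   154       0      0
add column food_plus_tools = t['food'] + t['tools']:
category   books  elec  food  garden  tools  food_plus_tools
warehouse                                                   
W1           166     0   208       0      0              208
W2             0   729   294       0      0              294
W3           408   452   444       0    462              906
W4             0     0   154       0      0              154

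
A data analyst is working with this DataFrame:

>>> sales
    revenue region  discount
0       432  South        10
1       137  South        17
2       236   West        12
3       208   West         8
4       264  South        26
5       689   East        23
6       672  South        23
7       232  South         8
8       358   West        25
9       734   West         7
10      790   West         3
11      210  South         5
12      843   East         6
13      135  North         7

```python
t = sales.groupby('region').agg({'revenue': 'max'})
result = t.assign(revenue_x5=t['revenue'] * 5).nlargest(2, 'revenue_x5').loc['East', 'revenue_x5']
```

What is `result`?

4215

group by region, max of revenue:
        revenue
region         
East        843
North       135
South       672
West        790
add column revenue_x5 = t['revenue'] * 5:
        revenue  revenue_x5
region                     
East        843        4215
North       135         675
South       672        3360
West        790        3950
take 2 rows with largest revenue_x5:
        revenue  revenue_x5
region                     
East        843        4215
West        790        3950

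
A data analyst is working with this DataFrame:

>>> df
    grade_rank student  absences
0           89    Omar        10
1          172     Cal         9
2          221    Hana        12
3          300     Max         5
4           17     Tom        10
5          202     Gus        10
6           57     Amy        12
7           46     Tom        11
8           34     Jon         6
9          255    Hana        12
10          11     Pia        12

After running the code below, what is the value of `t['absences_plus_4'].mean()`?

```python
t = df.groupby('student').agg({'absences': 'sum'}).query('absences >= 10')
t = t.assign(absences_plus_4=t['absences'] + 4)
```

18.8333333333

group by student, sum of absences:
         absences
student          
Amy            12
Cal             9
Gus            10
Hana           24
Jon             6
Max             5
Omar           10
Pia            12
Tom            21
filter rows where absences >= 10:
         absences
student          
Amy            12
Gus            10
Hana           24
Omar           10
Pia            12
Tom            21
add column absences_plus_4 = t['absences'] + 4:
         absences  absences_plus_4
student                           
Amy            12               16
Gus            10               14
Hana           24               28
Omar           10               14
Pia            12               16
Tom            21               25
mean of column 'absences_plus_4' → 18.8333333333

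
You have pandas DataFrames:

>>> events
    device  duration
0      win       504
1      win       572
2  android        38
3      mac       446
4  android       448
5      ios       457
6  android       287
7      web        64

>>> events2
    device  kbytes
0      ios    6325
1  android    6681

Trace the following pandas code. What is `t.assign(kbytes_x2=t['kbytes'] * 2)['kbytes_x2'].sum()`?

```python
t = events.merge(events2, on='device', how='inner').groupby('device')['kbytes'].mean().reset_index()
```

merge on 'device' (how='inner') → 4 rows:
    device  duration  kbytes
0  android        38    6681
1  android       448    6681
2      ios       457    6325
3  android       287    6681
group by device, mean of kbytes:
device
android    6681.0
ios        6325.0
Name: kbytes, dtype: float64
reset_index():
    device  kbytes
0  android  6681.0
1      ios  6325.0
add column kbytes_x2 = t['kbytes'] * 2:
    device  kbytes  kbytes_x2
0  android  6681.0    13362.0
1      ios  6325.0    12650.0
Finally, sum of column 'kbytes_x2' = 26012.0.

26012.0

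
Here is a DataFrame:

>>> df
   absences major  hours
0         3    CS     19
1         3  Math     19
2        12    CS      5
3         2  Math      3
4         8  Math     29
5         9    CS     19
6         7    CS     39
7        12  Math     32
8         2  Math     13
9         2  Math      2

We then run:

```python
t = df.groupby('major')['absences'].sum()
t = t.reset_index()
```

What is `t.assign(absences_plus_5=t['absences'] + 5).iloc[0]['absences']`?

group by major, sum of absences:
major
CS      31
Math    29
Name: absences, dtype: int64
reset_index():
  major  absences
0    CS        31
1  Math        29
add column absences_plus_5 = t['absences'] + 5:
  major  absences  absences_plus_5
0    CS        31               36
1  Math        29               34
The value at position 0, column 'absences' is 31.

31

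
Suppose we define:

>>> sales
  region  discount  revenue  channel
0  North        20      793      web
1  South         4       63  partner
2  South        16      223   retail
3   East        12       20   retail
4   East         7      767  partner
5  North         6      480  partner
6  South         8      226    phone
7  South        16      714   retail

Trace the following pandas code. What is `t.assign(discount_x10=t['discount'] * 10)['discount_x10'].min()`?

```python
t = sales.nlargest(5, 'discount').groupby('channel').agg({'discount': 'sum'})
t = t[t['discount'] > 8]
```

take 5 rows with largest discount:
  region  discount  revenue channel
0  North        20      793     web
2  South        16      223  retail
7  South        16      714  retail
3   East        12       20  retail
6  South         8      226   phone
group by channel, sum of discount:
         discount
channel          
phone           8
retail         44
web            20
filter rows where discount > 8:
         discount
channel          
retail         44
web            20
add column discount_x10 = t['discount'] * 10:
         discount  discount_x10
channel                        
retail         44           440
web            20           200
Reading off the min of column 'discount_x10', we get 200.

200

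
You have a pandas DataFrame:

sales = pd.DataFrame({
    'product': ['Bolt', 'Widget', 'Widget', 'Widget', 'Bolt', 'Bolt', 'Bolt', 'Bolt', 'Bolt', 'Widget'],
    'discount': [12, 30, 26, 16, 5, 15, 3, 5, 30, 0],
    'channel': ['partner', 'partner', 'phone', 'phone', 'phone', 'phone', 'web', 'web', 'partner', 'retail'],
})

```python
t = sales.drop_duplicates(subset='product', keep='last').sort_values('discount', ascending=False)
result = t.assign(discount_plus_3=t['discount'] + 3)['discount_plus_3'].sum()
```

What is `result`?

drop duplicate product (keep=last):
  product  discount  channel
8    Bolt        30  partner
9  Widget         0   retail
sort by discount descending:
  product  discount  channel
8    Bolt        30  partner
9  Widget         0   retail
add column discount_plus_3 = t['discount'] + 3:
  product  discount  channel  discount_plus_3
8    Bolt        30  partner               33
9  Widget         0   retail                3
Hence 36.

36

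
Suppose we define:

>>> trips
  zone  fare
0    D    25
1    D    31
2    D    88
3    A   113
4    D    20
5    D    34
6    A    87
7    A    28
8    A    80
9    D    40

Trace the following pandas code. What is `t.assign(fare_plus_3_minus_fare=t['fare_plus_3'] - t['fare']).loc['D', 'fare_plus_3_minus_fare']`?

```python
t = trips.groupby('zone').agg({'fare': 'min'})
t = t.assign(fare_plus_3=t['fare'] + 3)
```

3

group by zone, min of fare:
      fare
zone      
A       28
D       20
add column fare_plus_3 = t['fare'] + 3:
      fare  fare_plus_3
zone                   
A       28           31
D       20           23
add column fare_plus_3_minus_fare = t['fare_plus_3'] - t['fare']:
      fare  fare_plus_3  fare_plus_3_minus_fare
zone                                           
A       28           31                       3
D       20           23                       3
Reading off the value at row 'D', column 'fare_plus_3_minus_fare', we get 3.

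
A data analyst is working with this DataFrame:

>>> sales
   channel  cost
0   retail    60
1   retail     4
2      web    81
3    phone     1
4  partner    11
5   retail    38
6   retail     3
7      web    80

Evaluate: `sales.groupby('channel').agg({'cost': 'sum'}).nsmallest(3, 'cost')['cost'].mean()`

group by channel, sum of cost:
         cost
channel      
partner    11
phone       1
retail    105
web       161
take 3 rows with smallest cost:
         cost
channel      
phone       1
partner    11
retail    105
The mean of column 'cost' is 39.0.

39.0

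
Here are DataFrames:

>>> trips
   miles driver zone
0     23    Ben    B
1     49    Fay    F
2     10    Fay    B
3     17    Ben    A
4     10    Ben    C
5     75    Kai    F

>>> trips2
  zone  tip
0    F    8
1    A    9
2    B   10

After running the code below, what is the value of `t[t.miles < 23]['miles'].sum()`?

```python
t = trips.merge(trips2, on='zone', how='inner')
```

merge on 'zone' (how='inner') → 5 rows:
   miles driver zone  tip
0     23    Ben    B   10
1     49    Fay    F    8
2     10    Fay    B   10
3     17    Ben    A    9
4     75    Kai    F    8
filter rows where miles < 23:
   miles driver zone  tip
2     10    Fay    B   10
3     17    Ben    A    9
Then the sum of column 'miles': 27

27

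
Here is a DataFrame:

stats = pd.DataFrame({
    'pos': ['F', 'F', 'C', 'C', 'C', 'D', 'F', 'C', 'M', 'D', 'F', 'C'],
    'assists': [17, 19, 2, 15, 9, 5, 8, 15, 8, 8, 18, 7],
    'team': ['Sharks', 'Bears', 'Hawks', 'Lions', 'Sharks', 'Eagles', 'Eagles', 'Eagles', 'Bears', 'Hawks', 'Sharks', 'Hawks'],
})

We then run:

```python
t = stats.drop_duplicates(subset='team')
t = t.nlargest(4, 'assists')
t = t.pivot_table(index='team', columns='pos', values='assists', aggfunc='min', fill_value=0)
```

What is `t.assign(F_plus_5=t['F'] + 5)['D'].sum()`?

drop duplicate team (keep=first):
  pos  assists    team
0   F       17  Sharks
1   F       19   Bears
2   C        2   Hawks
3   C       15   Lions
5   D        5  Eagles
take 4 rows with largest assists:
  pos  assists    team
1   F       19   Bears
0   F       17  Sharks
3   C       15   Lions
5   D        5  Eagles
pivot: rows=team, cols=pos, min(assists):
pos      C  D   F
team             
Bears    0  0  19
Eagles   0  5   0
Lions   15  0   0
Sharks   0  0  17
add column F_plus_5 = t['F'] + 5:
pos      C  D   F  F_plus_5
team                       
Bears    0  0  19        24
Eagles   0  5   0         5
Lions   15  0   0         5
Sharks   0  0  17        22

5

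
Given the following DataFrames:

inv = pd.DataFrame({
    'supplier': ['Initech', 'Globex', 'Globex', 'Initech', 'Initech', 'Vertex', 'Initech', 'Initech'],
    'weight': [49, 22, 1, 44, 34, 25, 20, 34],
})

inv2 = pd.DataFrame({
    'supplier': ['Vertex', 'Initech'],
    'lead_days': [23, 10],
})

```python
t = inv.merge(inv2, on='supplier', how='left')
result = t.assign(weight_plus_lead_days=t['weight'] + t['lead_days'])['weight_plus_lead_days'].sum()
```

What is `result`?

merge on 'supplier' (how='left') → 8 rows:
  supplier  weight  lead_days
0  Initech      49       10.0
1   Globex      22        NaN
2   Globex       1        NaN
3  Initech      44       10.0
4  Initech      34       10.0
5   Vertex      25       23.0
6  Initech      20       10.0
7  Initech      34       10.0
add column weight_plus_lead_days = t['weight'] + t['lead_days']:
  supplier  weight  lead_days  weight_plus_lead_days
0  Initech      49       10.0                   59.0
1   Globex      22        NaN                    NaN
2   Globex       1        NaN                    NaN
3  Initech      44       10.0                   54.0
4  Initech      34       10.0                   44.0
5   Vertex      25       23.0                   48.0
6  Initech      20       10.0                   30.0
7  Initech      34       10.0                   44.0
Finally, sum of column 'weight_plus_lead_days' = 279.0.

279.0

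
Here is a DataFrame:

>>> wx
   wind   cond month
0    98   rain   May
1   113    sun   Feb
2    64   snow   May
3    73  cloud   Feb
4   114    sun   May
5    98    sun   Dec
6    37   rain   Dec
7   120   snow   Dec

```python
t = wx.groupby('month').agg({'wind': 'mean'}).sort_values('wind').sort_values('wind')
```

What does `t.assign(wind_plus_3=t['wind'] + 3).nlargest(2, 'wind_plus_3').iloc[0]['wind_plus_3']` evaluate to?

group by month, mean of wind:
       wind
month      
Dec    85.0
Feb    93.0
May    92.0
sort by wind:
       wind
month      
Dec    85.0
May    92.0
Feb    93.0
sort by wind:
       wind
month      
Dec    85.0
May    92.0
Feb    93.0
add column wind_plus_3 = t['wind'] + 3:
       wind  wind_plus_3
month                   
Dec    85.0         88.0
May    92.0         95.0
Feb    93.0         96.0
take 2 rows with largest wind_plus_3:
       wind  wind_plus_3
month                   
Feb    93.0         96.0
May    92.0         95.0
Taking the value at position 0, column 'wind_plus_3' gives 96.0.

96.0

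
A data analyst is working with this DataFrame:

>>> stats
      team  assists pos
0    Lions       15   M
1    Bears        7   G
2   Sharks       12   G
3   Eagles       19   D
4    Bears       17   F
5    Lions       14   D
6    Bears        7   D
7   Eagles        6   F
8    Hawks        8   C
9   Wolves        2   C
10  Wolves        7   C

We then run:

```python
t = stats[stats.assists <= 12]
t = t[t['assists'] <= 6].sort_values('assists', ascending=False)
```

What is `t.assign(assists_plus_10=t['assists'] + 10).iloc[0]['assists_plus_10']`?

filter rows where assists <= 12:
      team  assists pos
1    Bears        7   G
2   Sharks       12   G
6    Bears        7   D
7   Eagles        6   F
8    Hawks        8   C
9   Wolves        2   C
10  Wolves        7   C
filter rows where assists <= 6:
     team  assists pos
7  Eagles        6   F
9  Wolves        2   C
sort by assists descending:
     team  assists pos
7  Eagles        6   F
9  Wolves        2   C
add column assists_plus_10 = t['assists'] + 10:
     team  assists pos  assists_plus_10
7  Eagles        6   F               16
9  Wolves        2   C               12
Finally, value at position 0, column 'assists_plus_10' = 16.

16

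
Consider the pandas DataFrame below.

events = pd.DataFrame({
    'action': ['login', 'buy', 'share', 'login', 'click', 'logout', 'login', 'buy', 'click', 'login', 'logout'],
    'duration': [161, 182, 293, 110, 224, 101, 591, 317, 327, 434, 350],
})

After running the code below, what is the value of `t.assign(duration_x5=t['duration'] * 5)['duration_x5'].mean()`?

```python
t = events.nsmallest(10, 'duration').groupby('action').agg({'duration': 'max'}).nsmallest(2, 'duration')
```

1525.0

take 10 rows with smallest duration:
    action  duration
5   logout       101
3    login       110
0    login       161
1      buy       182
4    click       224
2    share       293
7      buy       317
8    click       327
10  logout       350
9    login       434
group by action, max of duration:
        duration
action          
buy          317
click        327
login        434
logout       350
share        293
take 2 rows with smallest duration:
        duration
action          
share        293
buy          317
add column duration_x5 = t['duration'] * 5:
        duration  duration_x5
action                       
share        293         1465
buy          317         1585
Reading off the mean of column 'duration_x5', we get 1525.0.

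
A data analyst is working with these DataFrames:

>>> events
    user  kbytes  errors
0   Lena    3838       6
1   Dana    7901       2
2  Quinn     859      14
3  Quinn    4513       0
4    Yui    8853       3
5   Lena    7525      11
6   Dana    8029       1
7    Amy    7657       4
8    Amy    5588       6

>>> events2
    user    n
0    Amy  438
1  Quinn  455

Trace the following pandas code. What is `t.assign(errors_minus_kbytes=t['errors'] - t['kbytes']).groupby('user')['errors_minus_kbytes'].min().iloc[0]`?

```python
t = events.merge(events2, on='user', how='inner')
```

-7653

merge on 'user' (how='inner') → 4 rows:
    user  kbytes  errors    n
0  Quinn     859      14  455
1  Quinn    4513       0  455
2    Amy    7657       4  438
3    Amy    5588       6  438
add column errors_minus_kbytes = t['errors'] - t['kbytes']:
    user  kbytes  errors    n  errors_minus_kbytes
0  Quinn     859      14  455                 -845
1  Quinn    4513       0  455                -4513
2    Amy    7657       4  438                -7653
3    Amy    5588       6  438                -5582
group by user, min of errors_minus_kbytes:
user
Amy     -7653
Quinn   -4513
Name: errors_minus_kbytes, dtype: int64
So iloc[0] = -7653.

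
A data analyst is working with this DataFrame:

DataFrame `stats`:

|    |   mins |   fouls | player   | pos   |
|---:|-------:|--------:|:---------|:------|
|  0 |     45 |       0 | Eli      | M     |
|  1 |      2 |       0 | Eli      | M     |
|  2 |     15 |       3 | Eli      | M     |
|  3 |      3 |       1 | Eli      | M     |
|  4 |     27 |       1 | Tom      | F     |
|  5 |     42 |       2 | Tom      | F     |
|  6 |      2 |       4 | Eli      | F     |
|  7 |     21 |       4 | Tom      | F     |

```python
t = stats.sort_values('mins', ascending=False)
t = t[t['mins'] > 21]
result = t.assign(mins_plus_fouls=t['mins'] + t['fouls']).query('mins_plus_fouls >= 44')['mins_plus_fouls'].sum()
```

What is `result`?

sort by mins descending:
   mins  fouls player pos
0    45      0    Eli   M
5    42      2    Tom   F
4    27      1    Tom   F
7    21      4    Tom   F
2    15      3    Eli   M
3     3      1    Eli   M
1     2      0    Eli   M
6     2      4    Eli   F
filter rows where mins > 21:
   mins  fouls player pos
0    45      0    Eli   M
5    42      2    Tom   F
4    27      1    Tom   F
add column mins_plus_fouls = t['mins'] + t['fouls']:
   mins  fouls player pos  mins_plus_fouls
0    45      0    Eli   M               45
5    42      2    Tom   F               44
4    27      1    Tom   F               28
filter rows where mins_plus_fouls >= 44:
   mins  fouls player pos  mins_plus_fouls
0    45      0    Eli   M               45
5    42      2    Tom   F               44

89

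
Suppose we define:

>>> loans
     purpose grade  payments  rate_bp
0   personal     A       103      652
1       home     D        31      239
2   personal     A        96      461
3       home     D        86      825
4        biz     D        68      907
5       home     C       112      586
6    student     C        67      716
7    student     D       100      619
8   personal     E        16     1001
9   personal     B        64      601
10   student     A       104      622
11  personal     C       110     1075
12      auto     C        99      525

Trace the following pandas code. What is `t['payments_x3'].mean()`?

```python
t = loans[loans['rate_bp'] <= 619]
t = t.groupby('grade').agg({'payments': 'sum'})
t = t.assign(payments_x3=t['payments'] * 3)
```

376.5

filter rows where rate_bp <= 619:
     purpose grade  payments  rate_bp
1       home     D        31      239
2   personal     A        96      461
5       home     C       112      586
7    student     D       100      619
9   personal     B        64      601
12      auto     C        99      525
group by grade, sum of payments:
       payments
grade          
A            96
B            64
C           211
D           131
add column payments_x3 = t['payments'] * 3:
       payments  payments_x3
grade                       
A            96          288
B            64          192
C           211          633
D           131          393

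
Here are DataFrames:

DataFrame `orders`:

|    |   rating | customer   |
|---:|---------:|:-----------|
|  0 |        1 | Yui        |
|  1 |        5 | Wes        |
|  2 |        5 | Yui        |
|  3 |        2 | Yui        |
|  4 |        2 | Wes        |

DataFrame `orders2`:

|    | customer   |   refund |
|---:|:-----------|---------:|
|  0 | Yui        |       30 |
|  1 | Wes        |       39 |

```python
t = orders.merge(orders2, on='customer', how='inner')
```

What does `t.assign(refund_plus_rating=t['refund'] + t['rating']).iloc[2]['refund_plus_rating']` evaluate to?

merge on 'customer' (how='inner') → 5 rows:
   rating customer  refund
0       1      Yui      30
1       5      Wes      39
2       5      Yui      30
3       2      Yui      30
4       2      Wes      39
add column refund_plus_rating = t['refund'] + t['rating']:
   rating customer  refund  refund_plus_rating
0       1      Yui      30                  31
1       5      Wes      39                  44
2       5      Yui      30                  35
3       2      Yui      30                  32
4       2      Wes      39                  41
The value at position 2, column 'refund_plus_rating' is 35.

35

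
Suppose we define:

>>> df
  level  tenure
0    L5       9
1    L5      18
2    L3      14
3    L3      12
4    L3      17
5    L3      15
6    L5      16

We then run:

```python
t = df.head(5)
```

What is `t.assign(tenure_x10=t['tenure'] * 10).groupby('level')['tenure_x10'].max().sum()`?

350

take first 5 rows:
  level  tenure
0    L5       9
1    L5      18
2    L3      14
3    L3      12
4    L3      17
add column tenure_x10 = t['tenure'] * 10:
  level  tenure  tenure_x10
0    L5       9          90
1    L5      18         180
2    L3      14         140
3    L3      12         120
4    L3      17         170
group by level, max of tenure_x10:
level
L3    170
L5    180
Name: tenure_x10, dtype: int64
Then the sum of the resulting series: 350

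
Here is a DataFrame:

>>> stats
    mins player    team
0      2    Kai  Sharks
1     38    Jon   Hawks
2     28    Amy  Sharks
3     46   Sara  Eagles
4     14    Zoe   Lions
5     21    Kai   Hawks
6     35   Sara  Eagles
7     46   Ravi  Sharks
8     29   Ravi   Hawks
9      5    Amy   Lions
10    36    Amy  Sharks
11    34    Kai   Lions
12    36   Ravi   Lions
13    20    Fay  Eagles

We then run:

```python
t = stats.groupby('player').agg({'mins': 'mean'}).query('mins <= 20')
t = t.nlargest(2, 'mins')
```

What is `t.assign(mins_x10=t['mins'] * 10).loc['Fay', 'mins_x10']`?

200.0

group by player, mean of mins:
        mins
player      
Amy     23.0
Fay     20.0
Jon     38.0
Kai     19.0
Ravi    37.0
Sara    40.5
Zoe     14.0
filter rows where mins <= 20:
        mins
player      
Fay     20.0
Kai     19.0
Zoe     14.0
take 2 rows with largest mins:
        mins
player      
Fay     20.0
Kai     19.0
add column mins_x10 = t['mins'] * 10:
        mins  mins_x10
player                
Fay     20.0     200.0
Kai     19.0     190.0
Finally, value at row 'Fay', column 'mins_x10' = 200.0.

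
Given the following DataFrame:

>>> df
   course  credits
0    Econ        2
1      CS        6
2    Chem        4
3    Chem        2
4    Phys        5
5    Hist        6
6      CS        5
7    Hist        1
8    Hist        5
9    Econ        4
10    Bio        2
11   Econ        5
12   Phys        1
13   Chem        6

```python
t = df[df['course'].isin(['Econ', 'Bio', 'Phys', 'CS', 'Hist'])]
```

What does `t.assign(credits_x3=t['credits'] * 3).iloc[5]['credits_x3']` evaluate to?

filter rows where course in ['Econ', 'Bio', 'Phys', 'CS', 'Hist']:
   course  credits
0    Econ        2
1      CS        6
4    Phys        5
5    Hist        6
6      CS        5
7    Hist        1
8    Hist        5
9    Econ        4
10    Bio        2
11   Econ        5
12   Phys        1
add column credits_x3 = t['credits'] * 3:
   course  credits  credits_x3
0    Econ        2           6
1      CS        6          18
4    Phys        5          15
5    Hist        6          18
6      CS        5          15
7    Hist        1           3
8    Hist        5          15
9    Econ        4          12
10    Bio        2           6
11   Econ        5          15
12   Phys        1           3

3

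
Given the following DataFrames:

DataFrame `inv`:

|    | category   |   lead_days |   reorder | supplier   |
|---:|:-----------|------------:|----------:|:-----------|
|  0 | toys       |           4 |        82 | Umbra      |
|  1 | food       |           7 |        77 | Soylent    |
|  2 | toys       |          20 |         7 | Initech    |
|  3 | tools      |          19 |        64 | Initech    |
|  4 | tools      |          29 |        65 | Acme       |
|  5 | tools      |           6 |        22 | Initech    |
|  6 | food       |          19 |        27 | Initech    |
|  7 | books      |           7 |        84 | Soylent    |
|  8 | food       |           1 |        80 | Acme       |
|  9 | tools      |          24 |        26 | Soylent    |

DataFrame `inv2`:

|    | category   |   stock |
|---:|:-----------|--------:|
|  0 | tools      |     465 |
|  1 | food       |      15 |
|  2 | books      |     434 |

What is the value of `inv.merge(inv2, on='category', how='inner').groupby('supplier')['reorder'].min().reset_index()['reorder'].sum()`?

merge on 'category' (how='inner') → 8 rows:
  category  lead_days  reorder supplier  stock
0     food          7       77  Soylent     15
1    tools         19       64  Initech    465
2    tools         29       65     Acme    465
3    tools          6       22  Initech    465
4     food         19       27  Initech     15
5    books          7       84  Soylent    434
6     food          1       80     Acme     15
7    tools         24       26  Soylent    465
group by supplier, min of reorder:
supplier
Acme       65
Initech    22
Soylent    26
Name: reorder, dtype: int64
reset_index():
  supplier  reorder
0     Acme       65
1  Initech       22
2  Soylent       26
Then the sum of column 'reorder': 113

113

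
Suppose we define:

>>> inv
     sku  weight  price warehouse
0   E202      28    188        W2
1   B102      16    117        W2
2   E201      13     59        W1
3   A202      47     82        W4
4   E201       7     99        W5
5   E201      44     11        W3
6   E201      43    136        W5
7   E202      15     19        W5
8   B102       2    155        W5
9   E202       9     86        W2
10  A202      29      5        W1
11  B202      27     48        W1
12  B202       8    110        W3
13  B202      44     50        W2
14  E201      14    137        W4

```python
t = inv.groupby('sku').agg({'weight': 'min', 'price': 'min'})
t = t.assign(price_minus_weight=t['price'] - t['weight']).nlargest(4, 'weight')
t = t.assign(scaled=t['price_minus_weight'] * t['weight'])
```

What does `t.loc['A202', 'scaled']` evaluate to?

group by sku: min(weight), min(price):
      weight  price
sku                
A202      29      5
B102       2    117
B202       8     48
E201       7     11
E202       9     19
add column price_minus_weight = t['price'] - t['weight']:
      weight  price  price_minus_weight
sku                                    
A202      29      5                 -24
B102       2    117                 115
B202       8     48                  40
E201       7     11                   4
E202       9     19                  10
take 4 rows with largest weight:
      weight  price  price_minus_weight
sku                                    
A202      29      5                 -24
E202       9     19                  10
B202       8     48                  40
E201       7     11                   4
add column scaled = t['price_minus_weight'] * t['weight']:
      weight  price  price_minus_weight  scaled
sku                                            
A202      29      5                 -24    -696
E202       9     19                  10      90
B202       8     48                  40     320
E201       7     11                   4      28

-696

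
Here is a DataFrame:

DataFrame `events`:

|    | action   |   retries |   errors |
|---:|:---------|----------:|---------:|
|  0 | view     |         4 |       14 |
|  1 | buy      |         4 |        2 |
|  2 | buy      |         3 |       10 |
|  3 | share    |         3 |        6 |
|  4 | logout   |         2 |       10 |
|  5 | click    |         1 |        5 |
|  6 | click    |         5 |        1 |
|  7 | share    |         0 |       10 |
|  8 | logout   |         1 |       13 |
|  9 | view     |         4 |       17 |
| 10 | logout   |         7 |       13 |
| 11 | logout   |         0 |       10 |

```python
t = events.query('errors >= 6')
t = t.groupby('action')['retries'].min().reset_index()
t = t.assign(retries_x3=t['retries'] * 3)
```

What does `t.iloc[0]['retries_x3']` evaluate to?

filter rows where errors >= 6:
    action  retries  errors
0     view        4      14
2      buy        3      10
3    share        3       6
4   logout        2      10
7    share        0      10
8   logout        1      13
9     view        4      17
10  logout        7      13
11  logout        0      10
group by action, min of retries:
action
buy       3
logout    0
share     0
view      4
Name: retries, dtype: int64
reset_index():
   action  retries
0     buy        3
1  logout        0
2   share        0
3    view        4
add column retries_x3 = t['retries'] * 3:
   action  retries  retries_x3
0     buy        3           9
1  logout        0           0
2   share        0           0
3    view        4          12

9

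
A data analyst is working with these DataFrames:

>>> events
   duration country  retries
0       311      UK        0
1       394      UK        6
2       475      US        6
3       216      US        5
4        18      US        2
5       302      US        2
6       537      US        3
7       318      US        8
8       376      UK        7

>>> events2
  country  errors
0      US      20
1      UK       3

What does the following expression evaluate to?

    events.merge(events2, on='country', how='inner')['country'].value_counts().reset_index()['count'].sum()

merge on 'country' (how='inner') → 9 rows:
   duration country  retries  errors
0       311      UK        0       3
1       394      UK        6       3
2       475      US        6      20
3       216      US        5      20
4        18      US        2      20
5       302      US        2      20
6       537      US        3      20
7       318      US        8      20
8       376      UK        7       3
value_counts of country:
country
US    6
UK    3
Name: count, dtype: int64
reset_index():
  country  count
0      US      6
1      UK      3

9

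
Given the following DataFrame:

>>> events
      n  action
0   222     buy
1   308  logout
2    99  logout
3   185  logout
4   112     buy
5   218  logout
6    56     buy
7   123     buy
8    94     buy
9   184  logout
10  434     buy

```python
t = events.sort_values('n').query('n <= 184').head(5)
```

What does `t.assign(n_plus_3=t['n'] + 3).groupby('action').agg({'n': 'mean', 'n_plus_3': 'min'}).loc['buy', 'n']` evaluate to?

sort by n:
      n  action
6    56     buy
8    94     buy
2    99  logout
4   112     buy
7   123     buy
9   184  logout
3   185  logout
5   218  logout
0   222     buy
1   308  logout
10  434     buy
filter rows where n <= 184:
     n  action
6   56     buy
8   94     buy
2   99  logout
4  112     buy
7  123     buy
9  184  logout
take first 5 rows:
     n  action
6   56     buy
8   94     buy
2   99  logout
4  112     buy
7  123     buy
add column n_plus_3 = t['n'] + 3:
     n  action  n_plus_3
6   56     buy        59
8   94     buy        97
2   99  logout       102
4  112     buy       115
7  123     buy       126
group by action: mean(n), min(n_plus_3):
            n  n_plus_3
action                 
buy     96.25        59
logout  99.00       102
Taking the value at row 'buy', column 'n' gives 96.25.

96.25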